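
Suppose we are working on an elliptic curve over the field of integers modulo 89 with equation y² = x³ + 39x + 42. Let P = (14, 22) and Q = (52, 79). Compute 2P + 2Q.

(30, 34)

First 2P:
Repeated addition: build up to 2P.
2P: tangent at (14, 22): λ = (3·14² + 39)/(2·22) ≡ 4/44. 44⁻¹ ≡ 87 (mod 89), so λ ≡ 4·87 ≡ 81.
  x = λ² - 14 - 14 = 6561 - 28 ≡ 36; y = λ·(14 - 36) - 22 ≡ 65. → (36, 65)
2P = (36, 65).
Next 2Q:
Repeated addition: build up to 2Q.
2Q: tangent at (52, 79): λ = (3·52² + 39)/(2·79) ≡ 52/69. 69⁻¹ ≡ 40 (mod 89), so λ ≡ 52·40 ≡ 33.
  x = λ² - 52 - 52 = 1089 - 104 ≡ 6; y = λ·(52 - 6) - 79 ≡ 15. → (6, 15)
2Q = (6, 15).
Finally 2P + 2Q:
(36, 65) + (6, 15). λ = (15 - 65)/(6 - 36) ≡ 39/59 mod 89. 59⁻¹ ≡ 86 (mod 89), so λ ≡ 61.
  x = λ² - 36 - 6 = 3721 - 42 ≡ 30; y = λ·(36 - 30) - 65 ≡ 34. → (30, 34)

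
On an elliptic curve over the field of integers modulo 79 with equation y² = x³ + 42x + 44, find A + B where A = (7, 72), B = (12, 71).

(0, 53)

(7, 72) + (12, 71). λ = (71 - 72)/(12 - 7) ≡ 78/5 mod 79. 5⁻¹ ≡ 16 (mod 79) since 5·16 = 80 ≡ 1, so λ ≡ 63.
  x = λ² - 7 - 12 = 3969 - 19 ≡ 0; y = λ·(7 - 0) - 72 ≡ 53. → (0, 53)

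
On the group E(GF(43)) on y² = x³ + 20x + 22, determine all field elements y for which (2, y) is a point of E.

none

x³ + 20x + 22 = 70 ≡ 27 (mod 43).
27 is a non-residue mod 43; no y exists.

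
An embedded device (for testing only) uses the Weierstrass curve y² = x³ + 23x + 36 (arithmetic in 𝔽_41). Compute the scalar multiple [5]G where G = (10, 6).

Repeated addition: build up to 5G.
2G: tangent at (10, 6): λ = (3·10² + 23)/(2·6) ≡ 36/12. 12⁻¹ ≡ 24 (mod 41) since 12·24 = 288 ≡ 1, so λ ≡ 36·24 ≡ 3.
  x = λ² - 10 - 10 = 9 - 20 ≡ 30; y = λ·(10 - 30) - 6 ≡ 16. → (30, 16)
3G: (30, 16) + (10, 6). λ = (6 - 16)/(10 - 30) ≡ 31/21 mod 41. 21⁻¹ ≡ 2 (mod 41), so λ ≡ 21.
  x = λ² - 30 - 10 = 441 - 40 ≡ 32; y = λ·(30 - 32) - 16 ≡ 24. → (32, 24)
4G: (32, 24) + (10, 6). λ = (6 - 24)/(10 - 32) ≡ 23/19 mod 41. 19⁻¹ ≡ 13 (mod 41) since 19·13 = 247 ≡ 1, so λ ≡ 12.
  x = λ² - 32 - 10 = 144 - 42 ≡ 20; y = λ·(32 - 20) - 24 ≡ 38. → (20, 38)
5G: (20, 38) + (10, 6). λ = (6 - 38)/(10 - 20) ≡ 9/31 mod 41. 31⁻¹ ≡ 4 (mod 41), so λ ≡ 36.
  x = λ² - 20 - 10 = 1296 - 30 ≡ 36; y = λ·(20 - 36) - 38 ≡ 1. → (36, 1)

(36, 1)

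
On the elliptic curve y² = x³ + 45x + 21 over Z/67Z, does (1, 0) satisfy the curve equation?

y² = 0² ≡ 0; x³ + 45x + 21 = 67 ≡ 0 (mod 67). 0 = 0.

yes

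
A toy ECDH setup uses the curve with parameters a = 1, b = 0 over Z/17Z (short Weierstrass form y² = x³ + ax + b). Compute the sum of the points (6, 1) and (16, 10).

(6, 1) + (16, 10). λ = (10 - 1)/(16 - 6) ≡ 9/10 mod 17. 10⁻¹ ≡ 12 (mod 17), so λ ≡ 6.
  x = λ² - 6 - 16 = 36 - 22 ≡ 14; y = λ·(6 - 14) - 1 ≡ 2. → (14, 2)

(14, 2)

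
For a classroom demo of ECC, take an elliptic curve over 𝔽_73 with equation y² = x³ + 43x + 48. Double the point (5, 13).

(62, 54)

tangent at (5, 13): λ = (3·5² + 43)/(2·13) ≡ 45/26. 26⁻¹ ≡ 59 (mod 73), so λ ≡ 45·59 ≡ 27.
  x = λ² - 5 - 5 = 729 - 10 ≡ 62; y = λ·(5 - 62) - 13 ≡ 54. → (62, 54)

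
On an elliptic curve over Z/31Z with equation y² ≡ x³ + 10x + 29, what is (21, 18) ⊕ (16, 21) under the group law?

(21, 18) + (16, 21). λ = (21 - 18)/(16 - 21) ≡ 3/26 mod 31. 26⁻¹ ≡ 6 (mod 31) since 26·6 = 156 ≡ 1, so λ ≡ 18.
  x = λ² - 21 - 16 = 324 - 37 ≡ 8; y = λ·(21 - 8) - 18 ≡ 30. → (8, 30)

(8, 30)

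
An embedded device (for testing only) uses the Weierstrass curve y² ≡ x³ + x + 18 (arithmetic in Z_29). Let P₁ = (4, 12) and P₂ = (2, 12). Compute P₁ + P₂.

(23, 17)

(4, 12) + (2, 12). λ = (12 - 12)/(2 - 4) ≡ 0/27 mod 29. 27⁻¹ ≡ 14 (mod 29) since 27·14 = 378 ≡ 1, so λ ≡ 0.
  x = λ² - 4 - 2 = 0 - 6 ≡ 23; y = λ·(4 - 23) - 12 ≡ 17. → (23, 17)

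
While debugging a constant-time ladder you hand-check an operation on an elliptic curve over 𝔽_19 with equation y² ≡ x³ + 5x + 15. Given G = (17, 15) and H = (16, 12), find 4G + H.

(15, 11)

First 4G:
Repeated addition: build up to 4G.
2G: tangent at (17, 15): λ = (3·17² + 5)/(2·15) ≡ 17/11. 11⁻¹ ≡ 7 (mod 19), so λ ≡ 17·7 ≡ 5.
  x = λ² - 17 - 17 = 25 - 34 ≡ 10; y = λ·(17 - 10) - 15 ≡ 1. → (10, 1)
3G: (10, 1) + (17, 15). λ = (15 - 1)/(17 - 10) ≡ 14/7 mod 19. 7⁻¹ ≡ 11 (mod 19) since 7·11 = 77 ≡ 1, so λ ≡ 2.
  x = λ² - 10 - 17 = 4 - 27 ≡ 15; y = λ·(10 - 15) - 1 ≡ 8. → (15, 8)
4G: (15, 8) + (17, 15). λ = (15 - 8)/(17 - 15) ≡ 7/2 mod 19. 2⁻¹ ≡ 10 (mod 19), so λ ≡ 13.
  x = λ² - 15 - 17 = 169 - 32 ≡ 4; y = λ·(15 - 4) - 8 ≡ 2. → (4, 2)
4G = (4, 2).
Finally 4G + H:
(4, 2) + (16, 12). λ = (12 - 2)/(16 - 4) ≡ 10/12 mod 19. 12⁻¹ ≡ 8 (mod 19), so λ ≡ 4.
  x = λ² - 4 - 16 = 16 - 20 ≡ 15; y = λ·(4 - 15) - 2 ≡ 11. → (15, 11)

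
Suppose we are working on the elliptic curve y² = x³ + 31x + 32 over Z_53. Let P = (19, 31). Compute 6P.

Repeated addition: build up to 6P.
2P: tangent at (19, 31): λ = (3·19² + 31)/(2·31) ≡ 1/9. 9⁻¹ ≡ 6 (mod 53) since 9·6 = 54 ≡ 1, so λ ≡ 1·6 ≡ 6.
  x = λ² - 19 - 19 = 36 - 38 ≡ 51; y = λ·(19 - 51) - 31 ≡ 42. → (51, 42)
3P: (51, 42) + (19, 31). λ = (31 - 42)/(19 - 51) ≡ 42/21 mod 53. 21⁻¹ ≡ 48 (mod 53) since 21·48 = 1008 ≡ 1, so λ ≡ 2.
  x = λ² - 51 - 19 = 4 - 70 ≡ 40; y = λ·(51 - 40) - 42 ≡ 33. → (40, 33)
4P: (40, 33) + (19, 31). λ = (31 - 33)/(19 - 40) ≡ 51/32 mod 53. 32⁻¹ ≡ 5 (mod 53) since 32·5 = 160 ≡ 1, so λ ≡ 43.
  x = λ² - 40 - 19 = 1849 - 59 ≡ 41; y = λ·(40 - 41) - 33 ≡ 30. → (41, 30)
5P: (41, 30) + (19, 31). λ = (31 - 30)/(19 - 41) ≡ 1/31 mod 53. 31⁻¹ ≡ 12 (mod 53), so λ ≡ 12.
  x = λ² - 41 - 19 = 144 - 60 ≡ 31; y = λ·(41 - 31) - 30 ≡ 37. → (31, 37)
6P: (31, 37) + (19, 31). λ = (31 - 37)/(19 - 31) ≡ 47/41 mod 53. 41⁻¹ ≡ 22 (mod 53) since 41·22 = 902 ≡ 1, so λ ≡ 27.
  x = λ² - 31 - 19 = 729 - 50 ≡ 43; y = λ·(31 - 43) - 37 ≡ 10. → (43, 10)

(43, 10)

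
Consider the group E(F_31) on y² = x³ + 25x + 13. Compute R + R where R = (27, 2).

tangent at (27, 2): λ = (3·27² + 25)/(2·2) ≡ 11/4. 4⁻¹ ≡ 8 (mod 31), so λ ≡ 11·8 ≡ 26.
  x = λ² - 27 - 27 = 676 - 54 ≡ 2; y = λ·(27 - 2) - 2 ≡ 28. → (2, 28)

(2, 28)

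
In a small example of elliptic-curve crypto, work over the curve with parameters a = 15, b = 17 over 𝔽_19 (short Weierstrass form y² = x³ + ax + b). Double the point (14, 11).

tangent at (14, 11): λ = (3·14² + 15)/(2·11) ≡ 14/3. 3⁻¹ ≡ 13 (mod 19) since 3·13 = 39 ≡ 1, so λ ≡ 14·13 ≡ 11.
  x = λ² - 14 - 14 = 121 - 28 ≡ 17; y = λ·(14 - 17) - 11 ≡ 13. → (17, 13)

(17, 13)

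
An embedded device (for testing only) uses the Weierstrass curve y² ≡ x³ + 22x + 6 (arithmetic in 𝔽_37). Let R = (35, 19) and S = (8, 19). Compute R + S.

(35, 19) + (8, 19). λ = (19 - 19)/(8 - 35) ≡ 0/10 mod 37. 10⁻¹ ≡ 26 (mod 37) since 10·26 = 260 ≡ 1, so λ ≡ 0.
  x = λ² - 35 - 8 = 0 - 43 ≡ 31; y = λ·(35 - 31) - 19 ≡ 18. → (31, 18)

(31, 18)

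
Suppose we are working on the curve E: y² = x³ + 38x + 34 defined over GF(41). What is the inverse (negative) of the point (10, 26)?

-(10, 26) = (10, -26 mod 41) = (10, 15).

(10, 15)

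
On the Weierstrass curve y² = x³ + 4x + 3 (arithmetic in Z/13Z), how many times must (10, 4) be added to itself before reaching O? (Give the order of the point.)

8

2P: tangent at (10, 4): λ = (3·10² + 4)/(2·4) ≡ 5/8. 8⁻¹ ≡ 5 (mod 13), so λ ≡ 5·5 ≡ 12.
  x = λ² - 10 - 10 = 144 - 20 ≡ 7; y = λ·(10 - 7) - 4 ≡ 6. → (7, 6)
3P: (7, 6) + (10, 4). λ = (4 - 6)/(10 - 7) ≡ 11/3 mod 13. 3⁻¹ ≡ 9 (mod 13) since 3·9 = 27 ≡ 1, so λ ≡ 8.
  x = λ² - 7 - 10 = 64 - 17 ≡ 8; y = λ·(7 - 8) - 6 ≡ 12. → (8, 12)
4P: (8, 12) + (10, 4). λ = (4 - 12)/(10 - 8) ≡ 5/2 mod 13. 2⁻¹ ≡ 7 (mod 13), so λ ≡ 9.
  x = λ² - 8 - 10 = 81 - 18 ≡ 11; y = λ·(8 - 11) - 12 ≡ 0. → (11, 0)
5P: (11, 0) + (10, 4). λ = (4 - 0)/(10 - 11) ≡ 4/12 mod 13. 12⁻¹ ≡ 12 (mod 13) since 12·12 = 144 ≡ 1, so λ ≡ 9.
  x = λ² - 11 - 10 = 81 - 21 ≡ 8; y = λ·(11 - 8) - 0 ≡ 1. → (8, 1)
6P: (8, 1) + (10, 4). λ = (4 - 1)/(10 - 8) ≡ 3/2 mod 13. 2⁻¹ ≡ 7 (mod 13) since 2·7 = 14 ≡ 1, so λ ≡ 8.
  x = λ² - 8 - 10 = 64 - 18 ≡ 7; y = λ·(8 - 7) - 1 ≡ 7. → (7, 7)
7P: (7, 7) + (10, 4). λ = (4 - 7)/(10 - 7) ≡ 10/3 mod 13. 3⁻¹ ≡ 9 (mod 13), so λ ≡ 12.
  x = λ² - 7 - 10 = 144 - 17 ≡ 10; y = λ·(7 - 10) - 7 ≡ 9. → (10, 9)
8P: (10, 9) + (10, 4): same x and y₁ ≡ -y₂, so the sum is O.
8P = O, so the order is 8.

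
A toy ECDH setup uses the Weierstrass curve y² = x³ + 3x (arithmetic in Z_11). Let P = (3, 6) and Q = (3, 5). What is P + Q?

The two points share x = 3 and their y-coordinates satisfy 6 + 5 ≡ 0 (mod 11), so they are inverses. Their sum is O.

O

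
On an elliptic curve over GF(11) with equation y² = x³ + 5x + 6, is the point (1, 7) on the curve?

no

y² = 7² ≡ 5; x³ + 5x + 6 = 12 ≡ 1 (mod 11). 5 ≠ 1.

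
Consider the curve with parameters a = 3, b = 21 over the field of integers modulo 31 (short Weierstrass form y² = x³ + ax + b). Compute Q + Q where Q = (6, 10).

(4, 29)

tangent at (6, 10): λ = (3·6² + 3)/(2·10) ≡ 18/20. 20⁻¹ ≡ 14 (mod 31), so λ ≡ 18·14 ≡ 4.
  x = λ² - 6 - 6 = 16 - 12 ≡ 4; y = λ·(6 - 4) - 10 ≡ 29. → (4, 29)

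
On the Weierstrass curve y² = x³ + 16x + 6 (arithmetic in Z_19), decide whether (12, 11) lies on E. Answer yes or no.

y² = 11² ≡ 7; x³ + 16x + 6 = 1926 ≡ 7 (mod 19). 7 = 7.

yes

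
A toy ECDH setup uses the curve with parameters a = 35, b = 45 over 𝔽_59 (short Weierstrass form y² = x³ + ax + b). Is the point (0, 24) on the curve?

yes

y² = 24² ≡ 45; x³ + 35x + 45 = 45 ≡ 45 (mod 59). 45 = 45.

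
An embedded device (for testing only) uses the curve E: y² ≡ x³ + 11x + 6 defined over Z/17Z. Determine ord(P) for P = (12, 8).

2P: tangent at (12, 8): λ = (3·12² + 11)/(2·8) ≡ 1/16. 16⁻¹ ≡ 16 (mod 17), so λ ≡ 1·16 ≡ 16.
  x = λ² - 12 - 12 = 256 - 24 ≡ 11; y = λ·(12 - 11) - 8 ≡ 8. → (11, 8)
3P: (11, 8) + (12, 8). λ = (8 - 8)/(12 - 11) ≡ 0/1 mod 17. 1⁻¹ ≡ 1 (mod 17) since 1·1 = 1 ≡ 1, so λ ≡ 0.
  x = λ² - 11 - 12 = 0 - 23 ≡ 11; y = λ·(11 - 11) - 8 ≡ 9. → (11, 9)
4P: (11, 9) + (12, 8). λ = (8 - 9)/(12 - 11) ≡ 16/1 mod 17. 1⁻¹ ≡ 1 (mod 17), so λ ≡ 16.
  x = λ² - 11 - 12 = 256 - 23 ≡ 12; y = λ·(11 - 12) - 9 ≡ 9. → (12, 9)
5P: (12, 9) + (12, 8): same x and y₁ ≡ -y₂, so the sum is O.
5P = O, so the order is 5.

5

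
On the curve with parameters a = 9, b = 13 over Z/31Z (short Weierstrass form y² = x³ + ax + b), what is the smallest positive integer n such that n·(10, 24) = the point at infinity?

12

2P: tangent at (10, 24): λ = (3·10² + 9)/(2·24) ≡ 30/17. 17⁻¹ ≡ 11 (mod 31) since 17·11 = 187 ≡ 1, so λ ≡ 30·11 ≡ 20.
  x = λ² - 10 - 10 = 400 - 20 ≡ 8; y = λ·(10 - 8) - 24 ≡ 16. → (8, 16)
3P: (8, 16) + (10, 24). λ = (24 - 16)/(10 - 8) ≡ 8/2 mod 31. 2⁻¹ ≡ 16 (mod 31) since 2·16 = 32 ≡ 1, so λ ≡ 4.
  x = λ² - 8 - 10 = 16 - 18 ≡ 29; y = λ·(8 - 29) - 16 ≡ 24. → (29, 24)
4P: (29, 24) + (10, 24). λ = (24 - 24)/(10 - 29) ≡ 0/12 mod 31. 12⁻¹ ≡ 13 (mod 31), so λ ≡ 0.
  x = λ² - 29 - 10 = 0 - 39 ≡ 23; y = λ·(29 - 23) - 24 ≡ 7. → (23, 7)
5P: (23, 7) + (10, 24). λ = (24 - 7)/(10 - 23) ≡ 17/18 mod 31. 18⁻¹ ≡ 19 (mod 31), so λ ≡ 13.
  x = λ² - 23 - 10 = 169 - 33 ≡ 12; y = λ·(23 - 12) - 7 ≡ 12. → (12, 12)
6P: (12, 12) + (10, 24). λ = (24 - 12)/(10 - 12) ≡ 12/29 mod 31. 29⁻¹ ≡ 15 (mod 31) since 29·15 = 435 ≡ 1, so λ ≡ 25.
  x = λ² - 12 - 10 = 625 - 22 ≡ 14; y = λ·(12 - 14) - 12 ≡ 0. → (14, 0)
7P: (14, 0) + (10, 24). λ = (24 - 0)/(10 - 14) ≡ 24/27 mod 31. 27⁻¹ ≡ 23 (mod 31), so λ ≡ 25.
  x = λ² - 14 - 10 = 625 - 24 ≡ 12; y = λ·(14 - 12) - 0 ≡ 19. → (12, 19)
8P: (12, 19) + (10, 24). λ = (24 - 19)/(10 - 12) ≡ 5/29 mod 31. 29⁻¹ ≡ 15 (mod 31) since 29·15 = 435 ≡ 1, so λ ≡ 13.
  x = λ² - 12 - 10 = 169 - 22 ≡ 23; y = λ·(12 - 23) - 19 ≡ 24. → (23, 24)
9P: (23, 24) + (10, 24). λ = (24 - 24)/(10 - 23) ≡ 0/18 mod 31. 18⁻¹ ≡ 19 (mod 31) since 18·19 = 342 ≡ 1, so λ ≡ 0.
  x = λ² - 23 - 10 = 0 - 33 ≡ 29; y = λ·(23 - 29) - 24 ≡ 7. → (29, 7)
10P: (29, 7) + (10, 24). λ = (24 - 7)/(10 - 29) ≡ 17/12 mod 31. 12⁻¹ ≡ 13 (mod 31), so λ ≡ 4.
  x = λ² - 29 - 10 = 16 - 39 ≡ 8; y = λ·(29 - 8) - 7 ≡ 15. → (8, 15)
11P: (8, 15) + (10, 24). λ = (24 - 15)/(10 - 8) ≡ 9/2 mod 31. 2⁻¹ ≡ 16 (mod 31) since 2·16 = 32 ≡ 1, so λ ≡ 20.
  x = λ² - 8 - 10 = 400 - 18 ≡ 10; y = λ·(8 - 10) - 15 ≡ 7. → (10, 7)
12P: (10, 7) + (10, 24): same x and y₁ ≡ -y₂, so the sum is the point at infinity.
12P = the point at infinity, so the order is 12.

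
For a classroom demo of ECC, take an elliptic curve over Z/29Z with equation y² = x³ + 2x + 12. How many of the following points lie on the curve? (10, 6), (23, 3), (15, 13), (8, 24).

(10, 6): 6² ≡ 7, rhs ≡ 17 → off.
(23, 3): 3² ≡ 9, rhs ≡ 16 → off.
(15, 13): 13² ≡ 24, rhs ≡ 24 → on.
(8, 24): 24² ≡ 25, rhs ≡ 18 → off.

1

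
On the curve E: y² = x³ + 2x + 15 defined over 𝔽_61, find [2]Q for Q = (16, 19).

(30, 28)

tangent at (16, 19): λ = (3·16² + 2)/(2·19) ≡ 38/38. 38⁻¹ ≡ 53 (mod 61), so λ ≡ 38·53 ≡ 1.
  x = λ² - 16 - 16 = 1 - 32 ≡ 30; y = λ·(16 - 30) - 19 ≡ 28. → (30, 28)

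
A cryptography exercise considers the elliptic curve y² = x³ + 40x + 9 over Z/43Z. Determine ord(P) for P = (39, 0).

2

2P: (39, 0) + (39, 0): same x and y₁ ≡ -y₂, so the sum is O.
2P = O, so the order is 2.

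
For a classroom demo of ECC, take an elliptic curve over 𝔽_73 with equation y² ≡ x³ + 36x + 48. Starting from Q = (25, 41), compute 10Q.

(37, 38)

Double-and-add on 10 = (1010)₂. Start with Q = (25, 41) for the leading 1-bit.
double: tangent at (25, 41): λ = (3·25² + 36)/(2·41) ≡ 13/9. 9⁻¹ ≡ 65 (mod 73), so λ ≡ 13·65 ≡ 42.
  x = λ² - 25 - 25 = 1764 - 50 ≡ 35; y = λ·(25 - 35) - 41 ≡ 50. → (35, 50)
double: tangent at (35, 50): λ = (3·35² + 36)/(2·50) ≡ 61/27. 27⁻¹ ≡ 46 (mod 73), so λ ≡ 61·46 ≡ 32.
  x = λ² - 35 - 35 = 1024 - 70 ≡ 5; y = λ·(35 - 5) - 50 ≡ 34. → (5, 34)
add Q: (5, 34) + (25, 41). λ = (41 - 34)/(25 - 5) ≡ 7/20 mod 73. 20⁻¹ ≡ 11 (mod 73), so λ ≡ 4.
  x = λ² - 5 - 25 = 16 - 30 ≡ 59; y = λ·(5 - 59) - 34 ≡ 42. → (59, 42)
double: tangent at (59, 42): λ = (3·59² + 36)/(2·42) ≡ 40/11. 11⁻¹ ≡ 20 (mod 73), so λ ≡ 40·20 ≡ 70.
  x = λ² - 59 - 59 = 4900 - 118 ≡ 37; y = λ·(59 - 37) - 42 ≡ 38. → (37, 38)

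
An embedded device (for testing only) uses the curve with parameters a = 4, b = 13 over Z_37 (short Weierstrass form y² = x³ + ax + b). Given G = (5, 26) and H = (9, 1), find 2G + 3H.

(14, 1)

First 2G:
Repeated addition: build up to 2G.
2G: tangent at (5, 26): λ = (3·5² + 4)/(2·26) ≡ 5/15. 15⁻¹ ≡ 5 (mod 37), so λ ≡ 5·5 ≡ 25.
  x = λ² - 5 - 5 = 625 - 10 ≡ 23; y = λ·(5 - 23) - 26 ≡ 5. → (23, 5)
2G = (23, 5).
Next 3H:
Repeated addition: build up to 3H.
2H: tangent at (9, 1): λ = (3·9² + 4)/(2·1) ≡ 25/2. 2⁻¹ ≡ 19 (mod 37), so λ ≡ 25·19 ≡ 31.
  x = λ² - 9 - 9 = 961 - 18 ≡ 18; y = λ·(9 - 18) - 1 ≡ 16. → (18, 16)
3H: (18, 16) + (9, 1). λ = (1 - 16)/(9 - 18) ≡ 22/28 mod 37. 28⁻¹ ≡ 4 (mod 37), so λ ≡ 14.
  x = λ² - 18 - 9 = 196 - 27 ≡ 21; y = λ·(18 - 21) - 16 ≡ 16. → (21, 16)
3H = (21, 16).
Finally 2G + 3H:
(23, 5) + (21, 16). λ = (16 - 5)/(21 - 23) ≡ 11/35 mod 37. 35⁻¹ ≡ 18 (mod 37) since 35·18 = 630 ≡ 1, so λ ≡ 13.
  x = λ² - 23 - 21 = 169 - 44 ≡ 14; y = λ·(23 - 14) - 5 ≡ 1. → (14, 1)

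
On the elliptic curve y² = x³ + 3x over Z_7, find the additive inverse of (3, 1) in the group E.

-(3, 1) = (3, -1 mod 7) = (3, 6).

(3, 6)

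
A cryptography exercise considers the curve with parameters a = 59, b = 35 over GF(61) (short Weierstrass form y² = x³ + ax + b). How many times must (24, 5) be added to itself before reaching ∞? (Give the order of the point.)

7

2P: tangent at (24, 5): λ = (3·24² + 59)/(2·5) ≡ 18/10. 10⁻¹ ≡ 55 (mod 61), so λ ≡ 18·55 ≡ 14.
  x = λ² - 24 - 24 = 196 - 48 ≡ 26; y = λ·(24 - 26) - 5 ≡ 28. → (26, 28)
3P: (26, 28) + (24, 5). λ = (5 - 28)/(24 - 26) ≡ 38/59 mod 61. 59⁻¹ ≡ 30 (mod 61), so λ ≡ 42.
  x = λ² - 26 - 24 = 1764 - 50 ≡ 6; y = λ·(26 - 6) - 28 ≡ 19. → (6, 19)
4P: (6, 19) + (24, 5). λ = (5 - 19)/(24 - 6) ≡ 47/18 mod 61. 18⁻¹ ≡ 17 (mod 61) since 18·17 = 306 ≡ 1, so λ ≡ 6.
  x = λ² - 6 - 24 = 36 - 30 ≡ 6; y = λ·(6 - 6) - 19 ≡ 42. → (6, 42)
5P: (6, 42) + (24, 5). λ = (5 - 42)/(24 - 6) ≡ 24/18 mod 61. 18⁻¹ ≡ 17 (mod 61), so λ ≡ 42.
  x = λ² - 6 - 24 = 1764 - 30 ≡ 26; y = λ·(6 - 26) - 42 ≡ 33. → (26, 33)
6P: (26, 33) + (24, 5). λ = (5 - 33)/(24 - 26) ≡ 33/59 mod 61. 59⁻¹ ≡ 30 (mod 61), so λ ≡ 14.
  x = λ² - 26 - 24 = 196 - 50 ≡ 24; y = λ·(26 - 24) - 33 ≡ 56. → (24, 56)
7P: (24, 56) + (24, 5): same x and y₁ ≡ -y₂, so the sum is ∞.
7P = ∞, so the order is 7.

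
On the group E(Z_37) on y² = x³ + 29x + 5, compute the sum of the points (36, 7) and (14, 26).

(21, 12)

(36, 7) + (14, 26). λ = (26 - 7)/(14 - 36) ≡ 19/15 mod 37. 15⁻¹ ≡ 5 (mod 37) since 15·5 = 75 ≡ 1, so λ ≡ 21.
  x = λ² - 36 - 14 = 441 - 50 ≡ 21; y = λ·(36 - 21) - 7 ≡ 12. → (21, 12)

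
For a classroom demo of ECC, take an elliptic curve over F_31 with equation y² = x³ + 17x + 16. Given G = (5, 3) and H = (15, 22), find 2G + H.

First 2G:
Repeated addition: build up to 2G.
2G: tangent at (5, 3): λ = (3·5² + 17)/(2·3) ≡ 30/6. 6⁻¹ ≡ 26 (mod 31), so λ ≡ 30·26 ≡ 5.
  x = λ² - 5 - 5 = 25 - 10 ≡ 15; y = λ·(5 - 15) - 3 ≡ 9. → (15, 9)
2G = (15, 9).
Finally 2G + H:
(15, 9) + (15, 22): same x and y₁ ≡ -y₂, so the sum is the point at infinity.

O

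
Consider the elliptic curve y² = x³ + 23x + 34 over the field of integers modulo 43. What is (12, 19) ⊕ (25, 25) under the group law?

(37, 29)

(12, 19) + (25, 25). λ = (25 - 19)/(25 - 12) ≡ 6/13 mod 43. 13⁻¹ ≡ 10 (mod 43), so λ ≡ 17.
  x = λ² - 12 - 25 = 289 - 37 ≡ 37; y = λ·(12 - 37) - 19 ≡ 29. → (37, 29)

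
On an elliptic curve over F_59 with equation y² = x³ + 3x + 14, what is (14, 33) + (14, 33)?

(25, 16)

tangent at (14, 33): λ = (3·14² + 3)/(2·33) ≡ 1/7. 7⁻¹ ≡ 17 (mod 59), so λ ≡ 1·17 ≡ 17.
  x = λ² - 14 - 14 = 289 - 28 ≡ 25; y = λ·(14 - 25) - 33 ≡ 16. → (25, 16)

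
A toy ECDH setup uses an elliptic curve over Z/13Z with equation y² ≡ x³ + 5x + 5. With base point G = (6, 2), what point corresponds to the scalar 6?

(11, 0)

Repeated addition: build up to 6G.
2G: tangent at (6, 2): λ = (3·6² + 5)/(2·2) ≡ 9/4. 4⁻¹ ≡ 10 (mod 13) since 4·10 = 40 ≡ 1, so λ ≡ 9·10 ≡ 12.
  x = λ² - 6 - 6 = 144 - 12 ≡ 2; y = λ·(6 - 2) - 2 ≡ 7. → (2, 7)
3G: (2, 7) + (6, 2). λ = (2 - 7)/(6 - 2) ≡ 8/4 mod 13. 4⁻¹ ≡ 10 (mod 13), so λ ≡ 2.
  x = λ² - 2 - 6 = 4 - 8 ≡ 9; y = λ·(2 - 9) - 7 ≡ 5. → (9, 5)
4G: (9, 5) + (6, 2). λ = (2 - 5)/(6 - 9) ≡ 10/10 mod 13. 10⁻¹ ≡ 4 (mod 13) since 10·4 = 40 ≡ 1, so λ ≡ 1.
  x = λ² - 9 - 6 = 1 - 15 ≡ 12; y = λ·(9 - 12) - 5 ≡ 5. → (12, 5)
5G: (12, 5) + (6, 2). λ = (2 - 5)/(6 - 12) ≡ 10/7 mod 13. 7⁻¹ ≡ 2 (mod 13) since 7·2 = 14 ≡ 1, so λ ≡ 7.
  x = λ² - 12 - 6 = 49 - 18 ≡ 5; y = λ·(12 - 5) - 5 ≡ 5. → (5, 5)
6G: (5, 5) + (6, 2). λ = (2 - 5)/(6 - 5) ≡ 10/1 mod 13. 1⁻¹ ≡ 1 (mod 13), so λ ≡ 10.
  x = λ² - 5 - 6 = 100 - 11 ≡ 11; y = λ·(5 - 11) - 5 ≡ 0. → (11, 0)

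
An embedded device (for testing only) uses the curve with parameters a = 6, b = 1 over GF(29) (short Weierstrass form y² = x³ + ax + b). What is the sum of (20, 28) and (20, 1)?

The two points share x = 20 and their y-coordinates satisfy 28 + 1 ≡ 0 (mod 29), so they are inverses. Their sum is the point at infinity.

O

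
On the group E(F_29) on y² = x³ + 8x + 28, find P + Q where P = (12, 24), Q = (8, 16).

(13, 3)

(12, 24) + (8, 16). λ = (16 - 24)/(8 - 12) ≡ 21/25 mod 29. 25⁻¹ ≡ 7 (mod 29) since 25·7 = 175 ≡ 1, so λ ≡ 2.
  x = λ² - 12 - 8 = 4 - 20 ≡ 13; y = λ·(12 - 13) - 24 ≡ 3. → (13, 3)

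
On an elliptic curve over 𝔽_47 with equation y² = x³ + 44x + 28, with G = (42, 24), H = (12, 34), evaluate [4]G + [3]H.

First 4G:
Repeated addition: build up to 4G.
2G: tangent at (42, 24): λ = (3·42² + 44)/(2·24) ≡ 25/1. 1⁻¹ ≡ 1 (mod 47) since 1·1 = 1 ≡ 1, so λ ≡ 25·1 ≡ 25.
  x = λ² - 42 - 42 = 625 - 84 ≡ 24; y = λ·(42 - 24) - 24 ≡ 3. → (24, 3)
3G: (24, 3) + (42, 24). λ = (24 - 3)/(42 - 24) ≡ 21/18 mod 47. 18⁻¹ ≡ 34 (mod 47) since 18·34 = 612 ≡ 1, so λ ≡ 9.
  x = λ² - 24 - 42 = 81 - 66 ≡ 15; y = λ·(24 - 15) - 3 ≡ 31. → (15, 31)
4G: (15, 31) + (42, 24). λ = (24 - 31)/(42 - 15) ≡ 40/27 mod 47. 27⁻¹ ≡ 7 (mod 47), so λ ≡ 45.
  x = λ² - 15 - 42 = 2025 - 57 ≡ 41; y = λ·(15 - 41) - 31 ≡ 21. → (41, 21)
4G = (41, 21).
Next 3H:
Repeated addition: build up to 3H.
2H: tangent at (12, 34): λ = (3·12² + 44)/(2·34) ≡ 6/21. 21⁻¹ ≡ 9 (mod 47), so λ ≡ 6·9 ≡ 7.
  x = λ² - 12 - 12 = 49 - 24 ≡ 25; y = λ·(12 - 25) - 34 ≡ 16. → (25, 16)
3H: (25, 16) + (12, 34). λ = (34 - 16)/(12 - 25) ≡ 18/34 mod 47. 34⁻¹ ≡ 18 (mod 47), so λ ≡ 42.
  x = λ² - 25 - 12 = 1764 - 37 ≡ 35; y = λ·(25 - 35) - 16 ≡ 34. → (35, 34)
3H = (35, 34).
Finally 4G + 3H:
(41, 21) + (35, 34). λ = (34 - 21)/(35 - 41) ≡ 13/41 mod 47. 41⁻¹ ≡ 39 (mod 47), so λ ≡ 37.
  x = λ² - 41 - 35 = 1369 - 76 ≡ 24; y = λ·(41 - 24) - 21 ≡ 44. → (24, 44)

(24, 44)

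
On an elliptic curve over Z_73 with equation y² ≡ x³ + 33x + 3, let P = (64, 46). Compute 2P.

(27, 65)

tangent at (64, 46): λ = (3·64² + 33)/(2·46) ≡ 57/19. 19⁻¹ ≡ 50 (mod 73) since 19·50 = 950 ≡ 1, so λ ≡ 57·50 ≡ 3.
  x = λ² - 64 - 64 = 9 - 128 ≡ 27; y = λ·(64 - 27) - 46 ≡ 65. → (27, 65)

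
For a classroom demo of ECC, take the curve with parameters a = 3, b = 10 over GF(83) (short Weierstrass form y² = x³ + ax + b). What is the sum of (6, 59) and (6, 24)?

O

The two points share x = 6 and their y-coordinates satisfy 59 + 24 ≡ 0 (mod 83), so they are inverses. Their sum is O.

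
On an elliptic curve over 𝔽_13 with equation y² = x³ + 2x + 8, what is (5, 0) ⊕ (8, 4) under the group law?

(5, 0) + (8, 4). λ = (4 - 0)/(8 - 5) ≡ 4/3 mod 13. 3⁻¹ ≡ 9 (mod 13), so λ ≡ 10.
  x = λ² - 5 - 8 = 100 - 13 ≡ 9; y = λ·(5 - 9) - 0 ≡ 12. → (9, 12)

(9, 12)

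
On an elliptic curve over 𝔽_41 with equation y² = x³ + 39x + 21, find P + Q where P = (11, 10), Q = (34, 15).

(11, 10) + (34, 15). λ = (15 - 10)/(34 - 11) ≡ 5/23 mod 41. 23⁻¹ ≡ 25 (mod 41), so λ ≡ 2.
  x = λ² - 11 - 34 = 4 - 45 ≡ 0; y = λ·(11 - 0) - 10 ≡ 12. → (0, 12)

(0, 12)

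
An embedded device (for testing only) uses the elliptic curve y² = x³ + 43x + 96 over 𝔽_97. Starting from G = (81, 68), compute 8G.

Double-and-add on 8 = (1000)₂. Start with G = (81, 68) for the leading 1-bit.
double: tangent at (81, 68): λ = (3·81² + 43)/(2·68) ≡ 35/39. 39⁻¹ ≡ 5 (mod 97) since 39·5 = 195 ≡ 1, so λ ≡ 35·5 ≡ 78.
  x = λ² - 81 - 81 = 6084 - 162 ≡ 5; y = λ·(81 - 5) - 68 ≡ 40. → (5, 40)
double: tangent at (5, 40): λ = (3·5² + 43)/(2·40) ≡ 21/80. 80⁻¹ ≡ 57 (mod 97) since 80·57 = 4560 ≡ 1, so λ ≡ 21·57 ≡ 33.
  x = λ² - 5 - 5 = 1089 - 10 ≡ 12; y = λ·(5 - 12) - 40 ≡ 20. → (12, 20)
double: tangent at (12, 20): λ = (3·12² + 43)/(2·20) ≡ 87/40. 40⁻¹ ≡ 17 (mod 97), so λ ≡ 87·17 ≡ 24.
  x = λ² - 12 - 12 = 576 - 24 ≡ 67; y = λ·(12 - 67) - 20 ≡ 18. → (67, 18)

(67, 18)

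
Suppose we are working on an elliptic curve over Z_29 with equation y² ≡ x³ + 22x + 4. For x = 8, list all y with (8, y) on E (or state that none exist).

x³ + 22x + 4 = 692 ≡ 25 (mod 29).
Square roots of 25 mod 29: 5 and 24 (since 5² = 25 ≡ 25).

5, 24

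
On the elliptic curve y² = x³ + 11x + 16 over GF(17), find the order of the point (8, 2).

2P: tangent at (8, 2): λ = (3·8² + 11)/(2·2) ≡ 16/4. 4⁻¹ ≡ 13 (mod 17), so λ ≡ 16·13 ≡ 4.
  x = λ² - 8 - 8 = 16 - 16 ≡ 0; y = λ·(8 - 0) - 2 ≡ 13. → (0, 13)
3P: (0, 13) + (8, 2). λ = (2 - 13)/(8 - 0) ≡ 6/8 mod 17. 8⁻¹ ≡ 15 (mod 17) since 8·15 = 120 ≡ 1, so λ ≡ 5.
  x = λ² - 0 - 8 = 25 - 8 ≡ 0; y = λ·(0 - 0) - 13 ≡ 4. → (0, 4)
4P: (0, 4) + (8, 2). λ = (2 - 4)/(8 - 0) ≡ 15/8 mod 17. 8⁻¹ ≡ 15 (mod 17) since 8·15 = 120 ≡ 1, so λ ≡ 4.
  x = λ² - 0 - 8 = 16 - 8 ≡ 8; y = λ·(0 - 8) - 4 ≡ 15. → (8, 15)
5P: (8, 15) + (8, 2): same x and y₁ ≡ -y₂, so the sum is O.
5P = O, so the order is 5.

5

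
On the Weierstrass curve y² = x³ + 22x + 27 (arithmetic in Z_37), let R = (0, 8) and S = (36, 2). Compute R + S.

(0, 29)

(0, 8) + (36, 2). λ = (2 - 8)/(36 - 0) ≡ 31/36 mod 37. 36⁻¹ ≡ 36 (mod 37), so λ ≡ 6.
  x = λ² - 0 - 36 = 36 - 36 ≡ 0; y = λ·(0 - 0) - 8 ≡ 29. → (0, 29)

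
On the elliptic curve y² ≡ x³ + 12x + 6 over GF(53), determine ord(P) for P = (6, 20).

11

2P: tangent at (6, 20): λ = (3·6² + 12)/(2·20) ≡ 14/40. 40⁻¹ ≡ 4 (mod 53) since 40·4 = 160 ≡ 1, so λ ≡ 14·4 ≡ 3.
  x = λ² - 6 - 6 = 9 - 12 ≡ 50; y = λ·(6 - 50) - 20 ≡ 7. → (50, 7)
3P: (50, 7) + (6, 20). λ = (20 - 7)/(6 - 50) ≡ 13/9 mod 53. 9⁻¹ ≡ 6 (mod 53), so λ ≡ 25.
  x = λ² - 50 - 6 = 625 - 56 ≡ 39; y = λ·(50 - 39) - 7 ≡ 3. → (39, 3)
4P: (39, 3) + (6, 20). λ = (20 - 3)/(6 - 39) ≡ 17/20 mod 53. 20⁻¹ ≡ 8 (mod 53), so λ ≡ 30.
  x = λ² - 39 - 6 = 900 - 45 ≡ 7; y = λ·(39 - 7) - 3 ≡ 3. → (7, 3)
5P: (7, 3) + (6, 20). λ = (20 - 3)/(6 - 7) ≡ 17/52 mod 53. 52⁻¹ ≡ 52 (mod 53), so λ ≡ 36.
  x = λ² - 7 - 6 = 1296 - 13 ≡ 11; y = λ·(7 - 11) - 3 ≡ 12. → (11, 12)
6P: (11, 12) + (6, 20). λ = (20 - 12)/(6 - 11) ≡ 8/48 mod 53. 48⁻¹ ≡ 21 (mod 53), so λ ≡ 9.
  x = λ² - 11 - 6 = 81 - 17 ≡ 11; y = λ·(11 - 11) - 12 ≡ 41. → (11, 41)
7P: (11, 41) + (6, 20). λ = (20 - 41)/(6 - 11) ≡ 32/48 mod 53. 48⁻¹ ≡ 21 (mod 53), so λ ≡ 36.
  x = λ² - 11 - 6 = 1296 - 17 ≡ 7; y = λ·(11 - 7) - 41 ≡ 50. → (7, 50)
8P: (7, 50) + (6, 20). λ = (20 - 50)/(6 - 7) ≡ 23/52 mod 53. 52⁻¹ ≡ 52 (mod 53), so λ ≡ 30.
  x = λ² - 7 - 6 = 900 - 13 ≡ 39; y = λ·(7 - 39) - 50 ≡ 50. → (39, 50)
9P: (39, 50) + (6, 20). λ = (20 - 50)/(6 - 39) ≡ 23/20 mod 53. 20⁻¹ ≡ 8 (mod 53) since 20·8 = 160 ≡ 1, so λ ≡ 25.
  x = λ² - 39 - 6 = 625 - 45 ≡ 50; y = λ·(39 - 50) - 50 ≡ 46. → (50, 46)
10P: (50, 46) + (6, 20). λ = (20 - 46)/(6 - 50) ≡ 27/9 mod 53. 9⁻¹ ≡ 6 (mod 53), so λ ≡ 3.
  x = λ² - 50 - 6 = 9 - 56 ≡ 6; y = λ·(50 - 6) - 46 ≡ 33. → (6, 33)
11P: (6, 33) + (6, 20): same x and y₁ ≡ -y₂, so the sum is 𝒪.
11P = 𝒪, so the order is 11.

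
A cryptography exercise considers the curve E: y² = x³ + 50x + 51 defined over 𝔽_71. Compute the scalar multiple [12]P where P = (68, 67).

(11, 21)

Repeated addition: build up to 12P.
2P: tangent at (68, 67): λ = (3·68² + 50)/(2·67) ≡ 6/63. 63⁻¹ ≡ 62 (mod 71) since 63·62 = 3906 ≡ 1, so λ ≡ 6·62 ≡ 17.
  x = λ² - 68 - 68 = 289 - 136 ≡ 11; y = λ·(68 - 11) - 67 ≡ 50. → (11, 50)
3P: (11, 50) + (68, 67). λ = (67 - 50)/(68 - 11) ≡ 17/57 mod 71. 57⁻¹ ≡ 5 (mod 71), so λ ≡ 14.
  x = λ² - 11 - 68 = 196 - 79 ≡ 46; y = λ·(11 - 46) - 50 ≡ 28. → (46, 28)
4P: (46, 28) + (68, 67). λ = (67 - 28)/(68 - 46) ≡ 39/22 mod 71. 22⁻¹ ≡ 42 (mod 71), so λ ≡ 5.
  x = λ² - 46 - 68 = 25 - 114 ≡ 53; y = λ·(46 - 53) - 28 ≡ 8. → (53, 8)
5P: (53, 8) + (68, 67). λ = (67 - 8)/(68 - 53) ≡ 59/15 mod 71. 15⁻¹ ≡ 19 (mod 71), so λ ≡ 56.
  x = λ² - 53 - 68 = 3136 - 121 ≡ 33; y = λ·(53 - 33) - 8 ≡ 47. → (33, 47)
6P: (33, 47) + (68, 67). λ = (67 - 47)/(68 - 33) ≡ 20/35 mod 71. 35⁻¹ ≡ 69 (mod 71), so λ ≡ 31.
  x = λ² - 33 - 68 = 961 - 101 ≡ 8; y = λ·(33 - 8) - 47 ≡ 18. → (8, 18)
7P: (8, 18) + (68, 67). λ = (67 - 18)/(68 - 8) ≡ 49/60 mod 71. 60⁻¹ ≡ 58 (mod 71), so λ ≡ 2.
  x = λ² - 8 - 68 = 4 - 76 ≡ 70; y = λ·(8 - 70) - 18 ≡ 0. → (70, 0)
8P: (70, 0) + (68, 67). λ = (67 - 0)/(68 - 70) ≡ 67/69 mod 71. 69⁻¹ ≡ 35 (mod 71), so λ ≡ 2.
  x = λ² - 70 - 68 = 4 - 138 ≡ 8; y = λ·(70 - 8) - 0 ≡ 53. → (8, 53)
9P: (8, 53) + (68, 67). λ = (67 - 53)/(68 - 8) ≡ 14/60 mod 71. 60⁻¹ ≡ 58 (mod 71) since 60·58 = 3480 ≡ 1, so λ ≡ 31.
  x = λ² - 8 - 68 = 961 - 76 ≡ 33; y = λ·(8 - 33) - 53 ≡ 24. → (33, 24)
10P: (33, 24) + (68, 67). λ = (67 - 24)/(68 - 33) ≡ 43/35 mod 71. 35⁻¹ ≡ 69 (mod 71) since 35·69 = 2415 ≡ 1, so λ ≡ 56.
  x = λ² - 33 - 68 = 3136 - 101 ≡ 53; y = λ·(33 - 53) - 24 ≡ 63. → (53, 63)
11P: (53, 63) + (68, 67). λ = (67 - 63)/(68 - 53) ≡ 4/15 mod 71. 15⁻¹ ≡ 19 (mod 71) since 15·19 = 285 ≡ 1, so λ ≡ 5.
  x = λ² - 53 - 68 = 25 - 121 ≡ 46; y = λ·(53 - 46) - 63 ≡ 43. → (46, 43)
12P: (46, 43) + (68, 67). λ = (67 - 43)/(68 - 46) ≡ 24/22 mod 71. 22⁻¹ ≡ 42 (mod 71) since 22·42 = 924 ≡ 1, so λ ≡ 14.
  x = λ² - 46 - 68 = 196 - 114 ≡ 11; y = λ·(46 - 11) - 43 ≡ 21. → (11, 21)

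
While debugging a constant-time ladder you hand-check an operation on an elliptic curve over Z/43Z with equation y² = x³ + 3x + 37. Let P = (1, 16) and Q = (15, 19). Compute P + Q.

(22, 1)

(1, 16) + (15, 19). λ = (19 - 16)/(15 - 1) ≡ 3/14 mod 43. 14⁻¹ ≡ 40 (mod 43), so λ ≡ 34.
  x = λ² - 1 - 15 = 1156 - 16 ≡ 22; y = λ·(1 - 22) - 16 ≡ 1. → (22, 1)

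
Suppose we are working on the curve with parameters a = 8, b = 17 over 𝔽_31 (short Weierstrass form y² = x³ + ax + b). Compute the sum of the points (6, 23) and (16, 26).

(28, 20)

(6, 23) + (16, 26). λ = (26 - 23)/(16 - 6) ≡ 3/10 mod 31. 10⁻¹ ≡ 28 (mod 31), so λ ≡ 22.
  x = λ² - 6 - 16 = 484 - 22 ≡ 28; y = λ·(6 - 28) - 23 ≡ 20. → (28, 20)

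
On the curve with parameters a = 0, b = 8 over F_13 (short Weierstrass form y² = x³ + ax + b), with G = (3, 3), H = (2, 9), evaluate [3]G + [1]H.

First 3G:
Repeated addition: build up to 3G.
2G: tangent at (3, 3): λ = (3·3² + 0)/(2·3) ≡ 1/6. 6⁻¹ ≡ 11 (mod 13), so λ ≡ 1·11 ≡ 11.
  x = λ² - 3 - 3 = 121 - 6 ≡ 11; y = λ·(3 - 11) - 3 ≡ 0. → (11, 0)
3G: (11, 0) + (3, 3). λ = (3 - 0)/(3 - 11) ≡ 3/5 mod 13. 5⁻¹ ≡ 8 (mod 13), so λ ≡ 11.
  x = λ² - 11 - 3 = 121 - 14 ≡ 3; y = λ·(11 - 3) - 0 ≡ 10. → (3, 10)
3G = (3, 10).
Finally 3G + H:
(3, 10) + (2, 9). λ = (9 - 10)/(2 - 3) ≡ 12/12 mod 13. 12⁻¹ ≡ 12 (mod 13), so λ ≡ 1.
  x = λ² - 3 - 2 = 1 - 5 ≡ 9; y = λ·(3 - 9) - 10 ≡ 10. → (9, 10)

(9, 10)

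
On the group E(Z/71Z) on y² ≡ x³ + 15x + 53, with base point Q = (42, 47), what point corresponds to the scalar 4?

(15, 23)

Repeated addition: build up to 4Q.
2Q: tangent at (42, 47): λ = (3·42² + 15)/(2·47) ≡ 53/23. 23⁻¹ ≡ 34 (mod 71) since 23·34 = 782 ≡ 1, so λ ≡ 53·34 ≡ 27.
  x = λ² - 42 - 42 = 729 - 84 ≡ 6; y = λ·(42 - 6) - 47 ≡ 2. → (6, 2)
3Q: (6, 2) + (42, 47). λ = (47 - 2)/(42 - 6) ≡ 45/36 mod 71. 36⁻¹ ≡ 2 (mod 71), so λ ≡ 19.
  x = λ² - 6 - 42 = 361 - 48 ≡ 29; y = λ·(6 - 29) - 2 ≡ 58. → (29, 58)
4Q: (29, 58) + (42, 47). λ = (47 - 58)/(42 - 29) ≡ 60/13 mod 71. 13⁻¹ ≡ 11 (mod 71), so λ ≡ 21.
  x = λ² - 29 - 42 = 441 - 71 ≡ 15; y = λ·(29 - 15) - 58 ≡ 23. → (15, 23)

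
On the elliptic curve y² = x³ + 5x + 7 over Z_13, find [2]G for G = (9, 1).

tangent at (9, 1): λ = (3·9² + 5)/(2·1) ≡ 1/2. 2⁻¹ ≡ 7 (mod 13) since 2·7 = 14 ≡ 1, so λ ≡ 1·7 ≡ 7.
  x = λ² - 9 - 9 = 49 - 18 ≡ 5; y = λ·(9 - 5) - 1 ≡ 1. → (5, 1)

(5, 1)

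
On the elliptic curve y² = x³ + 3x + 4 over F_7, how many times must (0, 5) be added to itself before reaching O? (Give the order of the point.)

5

2P: tangent at (0, 5): λ = (3·0² + 3)/(2·5) ≡ 3/3. 3⁻¹ ≡ 5 (mod 7) since 3·5 = 15 ≡ 1, so λ ≡ 3·5 ≡ 1.
  x = λ² - 0 - 0 = 1 - 0 ≡ 1; y = λ·(0 - 1) - 5 ≡ 1. → (1, 1)
3P: (1, 1) + (0, 5). λ = (5 - 1)/(0 - 1) ≡ 4/6 mod 7. 6⁻¹ ≡ 6 (mod 7), so λ ≡ 3.
  x = λ² - 1 - 0 = 9 - 1 ≡ 1; y = λ·(1 - 1) - 1 ≡ 6. → (1, 6)
4P: (1, 6) + (0, 5). λ = (5 - 6)/(0 - 1) ≡ 6/6 mod 7. 6⁻¹ ≡ 6 (mod 7), so λ ≡ 1.
  x = λ² - 1 - 0 = 1 - 1 ≡ 0; y = λ·(1 - 0) - 6 ≡ 2. → (0, 2)
5P: (0, 2) + (0, 5): same x and y₁ ≡ -y₂, so the sum is O.
5P = O, so the order is 5.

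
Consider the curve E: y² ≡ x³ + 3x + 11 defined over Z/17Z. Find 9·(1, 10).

(10, 2)

Write Q = (1, 10).
Repeated addition: build up to 9Q.
2Q: tangent at (1, 10): λ = (3·1² + 3)/(2·10) ≡ 6/3. 3⁻¹ ≡ 6 (mod 17) since 3·6 = 18 ≡ 1, so λ ≡ 6·6 ≡ 2.
  x = λ² - 1 - 1 = 4 - 2 ≡ 2; y = λ·(1 - 2) - 10 ≡ 5. → (2, 5)
3Q: (2, 5) + (1, 10). λ = (10 - 5)/(1 - 2) ≡ 5/16 mod 17. 16⁻¹ ≡ 16 (mod 17), so λ ≡ 12.
  x = λ² - 2 - 1 = 144 - 3 ≡ 5; y = λ·(2 - 5) - 5 ≡ 10. → (5, 10)
4Q: (5, 10) + (1, 10). λ = (10 - 10)/(1 - 5) ≡ 0/13 mod 17. 13⁻¹ ≡ 4 (mod 17), so λ ≡ 0.
  x = λ² - 5 - 1 = 0 - 6 ≡ 11; y = λ·(5 - 11) - 10 ≡ 7. → (11, 7)
5Q: (11, 7) + (1, 10). λ = (10 - 7)/(1 - 11) ≡ 3/7 mod 17. 7⁻¹ ≡ 5 (mod 17), so λ ≡ 15.
  x = λ² - 11 - 1 = 225 - 12 ≡ 9; y = λ·(11 - 9) - 7 ≡ 6. → (9, 6)
6Q: (9, 6) + (1, 10). λ = (10 - 6)/(1 - 9) ≡ 4/9 mod 17. 9⁻¹ ≡ 2 (mod 17), so λ ≡ 8.
  x = λ² - 9 - 1 = 64 - 10 ≡ 3; y = λ·(9 - 3) - 6 ≡ 8. → (3, 8)
7Q: (3, 8) + (1, 10). λ = (10 - 8)/(1 - 3) ≡ 2/15 mod 17. 15⁻¹ ≡ 8 (mod 17) since 15·8 = 120 ≡ 1, so λ ≡ 16.
  x = λ² - 3 - 1 = 256 - 4 ≡ 14; y = λ·(3 - 14) - 8 ≡ 3. → (14, 3)
8Q: (14, 3) + (1, 10). λ = (10 - 3)/(1 - 14) ≡ 7/4 mod 17. 4⁻¹ ≡ 13 (mod 17) since 4·13 = 52 ≡ 1, so λ ≡ 6.
  x = λ² - 14 - 1 = 36 - 15 ≡ 4; y = λ·(14 - 4) - 3 ≡ 6. → (4, 6)
9Q: (4, 6) + (1, 10). λ = (10 - 6)/(1 - 4) ≡ 4/14 mod 17. 14⁻¹ ≡ 11 (mod 17) since 14·11 = 154 ≡ 1, so λ ≡ 10.
  x = λ² - 4 - 1 = 100 - 5 ≡ 10; y = λ·(4 - 10) - 6 ≡ 2. → (10, 2)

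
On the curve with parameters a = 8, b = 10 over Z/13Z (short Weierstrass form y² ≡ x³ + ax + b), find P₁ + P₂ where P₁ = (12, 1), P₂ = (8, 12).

(3, 10)

(12, 1) + (8, 12). λ = (12 - 1)/(8 - 12) ≡ 11/9 mod 13. 9⁻¹ ≡ 3 (mod 13) since 9·3 = 27 ≡ 1, so λ ≡ 7.
  x = λ² - 12 - 8 = 49 - 20 ≡ 3; y = λ·(12 - 3) - 1 ≡ 10. → (3, 10)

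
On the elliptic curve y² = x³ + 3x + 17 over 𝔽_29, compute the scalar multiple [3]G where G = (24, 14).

(17, 14)

Repeated addition: build up to 3G.
2G: tangent at (24, 14): λ = (3·24² + 3)/(2·14) ≡ 20/28. 28⁻¹ ≡ 28 (mod 29), so λ ≡ 20·28 ≡ 9.
  x = λ² - 24 - 24 = 81 - 48 ≡ 4; y = λ·(24 - 4) - 14 ≡ 21. → (4, 21)
3G: (4, 21) + (24, 14). λ = (14 - 21)/(24 - 4) ≡ 22/20 mod 29. 20⁻¹ ≡ 16 (mod 29), so λ ≡ 4.
  x = λ² - 4 - 24 = 16 - 28 ≡ 17; y = λ·(4 - 17) - 21 ≡ 14. → (17, 14)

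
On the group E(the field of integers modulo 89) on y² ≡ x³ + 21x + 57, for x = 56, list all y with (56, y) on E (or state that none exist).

none

x³ + 21x + 57 = 176849 ≡ 6 (mod 89).
6 is a non-residue mod 89; no y exists.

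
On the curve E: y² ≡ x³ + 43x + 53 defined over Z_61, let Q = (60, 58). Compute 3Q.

(5, 24)

Repeated addition: build up to 3Q.
2Q: tangent at (60, 58): λ = (3·60² + 43)/(2·58) ≡ 46/55. 55⁻¹ ≡ 10 (mod 61), so λ ≡ 46·10 ≡ 33.
  x = λ² - 60 - 60 = 1089 - 120 ≡ 54; y = λ·(60 - 54) - 58 ≡ 18. → (54, 18)
3Q: (54, 18) + (60, 58). λ = (58 - 18)/(60 - 54) ≡ 40/6 mod 61. 6⁻¹ ≡ 51 (mod 61) since 6·51 = 306 ≡ 1, so λ ≡ 27.
  x = λ² - 54 - 60 = 729 - 114 ≡ 5; y = λ·(54 - 5) - 18 ≡ 24. → (5, 24)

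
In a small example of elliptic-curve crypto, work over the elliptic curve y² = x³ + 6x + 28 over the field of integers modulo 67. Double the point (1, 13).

tangent at (1, 13): λ = (3·1² + 6)/(2·13) ≡ 9/26. 26⁻¹ ≡ 49 (mod 67) since 26·49 = 1274 ≡ 1, so λ ≡ 9·49 ≡ 39.
  x = λ² - 1 - 1 = 1521 - 2 ≡ 45; y = λ·(1 - 45) - 13 ≡ 13. → (45, 13)

(45, 13)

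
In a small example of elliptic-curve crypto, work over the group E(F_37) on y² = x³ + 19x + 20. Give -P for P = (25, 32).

-(25, 32) = (25, -32 mod 37) = (25, 5).

(25, 5)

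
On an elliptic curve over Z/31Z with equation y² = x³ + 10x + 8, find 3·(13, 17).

(30, 11)

Write G = (13, 17).
Repeated addition: build up to 3G.
2G: tangent at (13, 17): λ = (3·13² + 10)/(2·17) ≡ 21/3. 3⁻¹ ≡ 21 (mod 31), so λ ≡ 21·21 ≡ 7.
  x = λ² - 13 - 13 = 49 - 26 ≡ 23; y = λ·(13 - 23) - 17 ≡ 6. → (23, 6)
3G: (23, 6) + (13, 17). λ = (17 - 6)/(13 - 23) ≡ 11/21 mod 31. 21⁻¹ ≡ 3 (mod 31) since 21·3 = 63 ≡ 1, so λ ≡ 2.
  x = λ² - 23 - 13 = 4 - 36 ≡ 30; y = λ·(23 - 30) - 6 ≡ 11. → (30, 11)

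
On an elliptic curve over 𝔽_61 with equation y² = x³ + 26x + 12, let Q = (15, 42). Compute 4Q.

(12, 51)

Repeated addition: build up to 4Q.
2Q: tangent at (15, 42): λ = (3·15² + 26)/(2·42) ≡ 30/23. 23⁻¹ ≡ 8 (mod 61), so λ ≡ 30·8 ≡ 57.
  x = λ² - 15 - 15 = 3249 - 30 ≡ 47; y = λ·(15 - 47) - 42 ≡ 25. → (47, 25)
3Q: (47, 25) + (15, 42). λ = (42 - 25)/(15 - 47) ≡ 17/29 mod 61. 29⁻¹ ≡ 40 (mod 61), so λ ≡ 9.
  x = λ² - 47 - 15 = 81 - 62 ≡ 19; y = λ·(47 - 19) - 25 ≡ 44. → (19, 44)
4Q: (19, 44) + (15, 42). λ = (42 - 44)/(15 - 19) ≡ 59/57 mod 61. 57⁻¹ ≡ 15 (mod 61), so λ ≡ 31.
  x = λ² - 19 - 15 = 961 - 34 ≡ 12; y = λ·(19 - 12) - 44 ≡ 51. → (12, 51)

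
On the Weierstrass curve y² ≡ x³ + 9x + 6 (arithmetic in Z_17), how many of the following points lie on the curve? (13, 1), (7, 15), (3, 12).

(13, 1): 1² ≡ 1, rhs ≡ 8 → off.
(7, 15): 15² ≡ 4, rhs ≡ 4 → on.
(3, 12): 12² ≡ 8, rhs ≡ 9 → off.

1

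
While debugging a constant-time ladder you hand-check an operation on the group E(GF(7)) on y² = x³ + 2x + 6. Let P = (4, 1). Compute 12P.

Double-and-add on 12 = (1100)₂. Start with P = (4, 1) for the leading 1-bit.
double: tangent at (4, 1): λ = (3·4² + 2)/(2·1) ≡ 1/2. 2⁻¹ ≡ 4 (mod 7) since 2·4 = 8 ≡ 1, so λ ≡ 1·4 ≡ 4.
  x = λ² - 4 - 4 = 16 - 8 ≡ 1; y = λ·(4 - 1) - 1 ≡ 4. → (1, 4)
add P: (1, 4) + (4, 1). λ = (1 - 4)/(4 - 1) ≡ 4/3 mod 7. 3⁻¹ ≡ 5 (mod 7) since 3·5 = 15 ≡ 1, so λ ≡ 6.
  x = λ² - 1 - 4 = 36 - 5 ≡ 3; y = λ·(1 - 3) - 4 ≡ 5. → (3, 5)
double: tangent at (3, 5): λ = (3·3² + 2)/(2·5) ≡ 1/3. 3⁻¹ ≡ 5 (mod 7) since 3·5 = 15 ≡ 1, so λ ≡ 1·5 ≡ 5.
  x = λ² - 3 - 3 = 25 - 6 ≡ 5; y = λ·(3 - 5) - 5 ≡ 6. → (5, 6)
double: tangent at (5, 6): λ = (3·5² + 2)/(2·6) ≡ 0/5. 5⁻¹ ≡ 3 (mod 7), so λ ≡ 0·3 ≡ 0.
  x = λ² - 5 - 5 = 0 - 10 ≡ 4; y = λ·(5 - 4) - 6 ≡ 1. → (4, 1)

(4, 1)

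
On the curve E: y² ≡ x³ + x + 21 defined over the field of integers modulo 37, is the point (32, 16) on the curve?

no

y² = 16² ≡ 34; x³ + 1x + 21 = 32821 ≡ 2 (mod 37). 34 ≠ 2.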